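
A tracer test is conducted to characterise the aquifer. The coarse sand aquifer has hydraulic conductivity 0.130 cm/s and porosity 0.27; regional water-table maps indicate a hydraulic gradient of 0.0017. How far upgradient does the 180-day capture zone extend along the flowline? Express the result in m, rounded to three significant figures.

K = 0.130 cm/s × 864 = 112.3 m/d
q = Ki = 112.3 × 0.0017 = 0.1909 m/d
v_s = q/n_e = 0.1909/0.27 = 0.7072 m/d
L = v × T = 0.7072 × 180 = 127.3 m

127 m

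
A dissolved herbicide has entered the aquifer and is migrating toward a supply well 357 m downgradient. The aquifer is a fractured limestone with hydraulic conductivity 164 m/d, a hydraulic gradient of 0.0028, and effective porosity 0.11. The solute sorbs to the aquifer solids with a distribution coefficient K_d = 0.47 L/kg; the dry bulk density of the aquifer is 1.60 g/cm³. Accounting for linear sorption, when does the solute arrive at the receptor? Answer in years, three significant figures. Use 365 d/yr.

1.84 years

Specific discharge q = 164 × 0.0028 = 0.4592 m/d
v_s = q/n_e = 0.4592/0.11 = 4.175 m/d
Retardation R = 1 + ρ_b·K_d/n = 1 + 1.60×0.47/0.11 = 7.836
Contaminant velocity v_c = v/R = 4.175/7.836 = 0.5327 m/d
t = L/v_c = 357/0.5327 = 670.2 d
   = 670.2/365 = 1.84 yr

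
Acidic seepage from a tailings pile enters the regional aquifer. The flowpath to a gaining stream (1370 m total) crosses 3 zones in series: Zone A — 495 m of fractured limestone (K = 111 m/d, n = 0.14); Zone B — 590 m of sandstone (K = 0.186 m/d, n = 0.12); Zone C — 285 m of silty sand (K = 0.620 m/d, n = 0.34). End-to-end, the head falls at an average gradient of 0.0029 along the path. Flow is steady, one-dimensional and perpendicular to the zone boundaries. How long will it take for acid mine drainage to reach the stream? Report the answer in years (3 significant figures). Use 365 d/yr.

For zones in series the flux q is common to all zones; the equivalent conductivity is the harmonic (thickness-weighted) mean, K_eq = L_total / Σ(L_j/K_j).
Σ(L/K) = 495/111 + 590/0.186 + 285/0.620 = 4.459 + 3172 + 459.7 = 3636 d
K_eq = L_total / Σ(L/K) = 1370 / 3636 = 0.3768 m/d
q = K_eq · i = 0.3768 × 0.0029 = 0.001093 m/d (same in every zone)
Zone A: v = q/n = 0.001093/0.14 = 0.007805 m/d → t_A = 495/0.007805 = 63420 d
Zone B: v = q/n = 0.001093/0.12 = 0.009105 m/d → t_B = 590/0.009105 = 64800 d
Zone C: v = q/n = 0.001093/0.34 = 0.003214 m/d → t_C = 285/0.003214 = 88690 d
Total t = 63420 + 64800 + 88690 = 216900 d
   = 216900 / 365 = 594 yr

594 years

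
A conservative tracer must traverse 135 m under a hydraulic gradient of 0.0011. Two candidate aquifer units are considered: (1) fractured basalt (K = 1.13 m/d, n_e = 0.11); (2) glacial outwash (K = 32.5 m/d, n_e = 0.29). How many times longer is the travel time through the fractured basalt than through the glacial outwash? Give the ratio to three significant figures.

Unit 1 (fractured basalt): v = 1.13×0.0011/0.11 = 0.01130 m/d, t = 135/0.01130 = 11950 d
Unit 2 (glacial outwash): v = 32.5×0.0011/0.29 = 0.1233 m/d, t = 135/0.1233 = 1095 d
t(fractured basalt) / t(glacial outwash) = 11950/1095 = 10.9

10.9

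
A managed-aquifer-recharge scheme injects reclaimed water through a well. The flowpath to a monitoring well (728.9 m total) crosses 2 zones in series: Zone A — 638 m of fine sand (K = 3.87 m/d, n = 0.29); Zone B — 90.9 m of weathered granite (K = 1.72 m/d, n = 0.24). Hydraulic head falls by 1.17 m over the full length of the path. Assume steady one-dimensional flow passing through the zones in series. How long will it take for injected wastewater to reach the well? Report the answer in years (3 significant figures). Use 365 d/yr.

105 years

Steady 1-D flow in series ⇒ the Darcy flux q is identical in every zone and the zone head losses add (resistances L/K in series).
Σ(L/K) = 638/3.87 + 90.9/1.72 = 164.9 + 52.85 = 217.7 d
q = ΔH / Σ(L/K) = 1.17 / 217.7 = 0.005374 m/d (same in every zone)
Zone A: v = q/n = 0.005374/0.29 = 0.01853 m/d → t_A = 638/0.01853 = 34430 d
Zone B: v = q/n = 0.005374/0.24 = 0.02239 m/d → t_B = 90.9/0.02239 = 4059 d
Total t = 34430 + 4059 = 38490 d
   = 38490 / 365 = 105 yr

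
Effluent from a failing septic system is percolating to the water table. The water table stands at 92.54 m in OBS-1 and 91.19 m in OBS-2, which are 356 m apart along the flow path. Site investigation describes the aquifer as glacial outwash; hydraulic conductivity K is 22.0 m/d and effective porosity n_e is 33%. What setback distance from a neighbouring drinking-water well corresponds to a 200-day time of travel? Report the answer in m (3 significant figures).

Hydraulic gradient i = (92.54 − 91.19) / 356 = 1.35 / 356 = 0.003792
Darcy flux q = K·i = 22.0 × 0.003792 = 0.08343 m/d
v = Ki/n = 22.0·0.003792/0.33 = 0.2528 m/d
L = v × T = 0.2528 × 200 = 50.56 m

50.6 m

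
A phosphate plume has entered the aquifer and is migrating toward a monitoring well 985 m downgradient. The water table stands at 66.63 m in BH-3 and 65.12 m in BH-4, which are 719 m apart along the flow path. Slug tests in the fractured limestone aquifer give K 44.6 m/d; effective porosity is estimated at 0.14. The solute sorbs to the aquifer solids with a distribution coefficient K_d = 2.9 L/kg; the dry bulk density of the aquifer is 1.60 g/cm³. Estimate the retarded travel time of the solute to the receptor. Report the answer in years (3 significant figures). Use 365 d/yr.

138 years

Hydraulic gradient i = (66.63 − 65.12) / 719 = 1.51 / 719 = 0.002100
Darcy flux q = K·i = 44.6 × 0.002100 = 0.09367 m/d
Average linear velocity = 0.09367 / 0.14 = 0.6690 m/d
Retardation R = 1 + ρ_b·K_d/n = 1 + 1.60×2.9/0.14 = 34.14
Contaminant velocity v_c = v/R = 0.6690/34.14 = 0.01960 m/d
t = L/v_c = 985/0.01960 = 50270 d
   = 50270/365 = 138 yr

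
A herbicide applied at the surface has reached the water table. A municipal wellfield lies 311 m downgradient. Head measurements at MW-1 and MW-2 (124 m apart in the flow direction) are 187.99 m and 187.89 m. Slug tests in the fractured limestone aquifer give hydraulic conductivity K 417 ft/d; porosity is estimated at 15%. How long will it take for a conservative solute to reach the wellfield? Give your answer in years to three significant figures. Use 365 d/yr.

1.25 years

Hydraulic gradient i = (187.99 − 187.89) / 124 = 0.10 / 124 = 8.065e-4
K = 417 ft/d × 0.3048 = 127.1 m/d
q = Ki = 127.1 × 8.065e-4 = 0.1025 m/d
v = Ki/n = 127.1·8.065e-4/0.15 = 0.6833 m/d
t = L / v = 311 / 0.6833 = 455.1 d
   = 455.1 / 365 = 1.25 yr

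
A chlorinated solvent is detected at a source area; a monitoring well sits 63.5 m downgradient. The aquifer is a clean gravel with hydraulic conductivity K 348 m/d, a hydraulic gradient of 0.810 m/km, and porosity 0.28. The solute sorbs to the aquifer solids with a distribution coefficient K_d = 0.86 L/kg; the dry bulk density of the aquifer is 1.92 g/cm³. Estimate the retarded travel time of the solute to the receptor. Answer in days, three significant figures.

435 days

Specific discharge q = 348 × 8.1e-4 = 0.2819 m/d
Seepage velocity v = q / n = 0.2819 / 0.28 = 1.007 m/d
Retardation R = 1 + ρ_b·K_d/n = 1 + 1.92×0.86/0.28 = 6.897
Contaminant velocity v_c = v/R = 1.007/6.897 = 0.1460 m/d
t = L/v_c = 63.5/0.1460 = 435.0 d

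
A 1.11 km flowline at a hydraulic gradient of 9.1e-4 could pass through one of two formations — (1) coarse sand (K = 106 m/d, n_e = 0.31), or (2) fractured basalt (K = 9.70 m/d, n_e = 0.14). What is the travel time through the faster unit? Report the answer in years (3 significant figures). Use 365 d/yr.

9.77 years

Unit 1 (coarse sand): v = 106×9.1e-4/0.31 = 0.3112 m/d, t = 1110/0.3112 = 3567 d
Unit 2 (fractured basalt): v = 9.70×9.1e-4/0.14 = 0.06305 m/d, t = 1110/0.06305 = 17610 d
Faster: 3567 d / 365 = 9.77 yr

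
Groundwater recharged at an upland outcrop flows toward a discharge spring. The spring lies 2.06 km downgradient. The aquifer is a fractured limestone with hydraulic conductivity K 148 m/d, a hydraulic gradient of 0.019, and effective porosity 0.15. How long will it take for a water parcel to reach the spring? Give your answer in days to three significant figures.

110 days

Specific discharge q = 148 × 0.019 = 2.812 m/d
v_s = q/n_e = 2.812/0.15 = 18.75 m/d
L = 2.06 km = 2060 m
t = L / v = 2060 / 18.75 = 109.9 d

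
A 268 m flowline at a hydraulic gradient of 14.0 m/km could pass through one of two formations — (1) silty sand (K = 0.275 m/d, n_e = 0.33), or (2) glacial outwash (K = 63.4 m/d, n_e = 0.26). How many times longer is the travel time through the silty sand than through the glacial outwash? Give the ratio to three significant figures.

293

Unit 1 (silty sand): v = 0.275×0.014/0.33 = 0.01167 m/d, t = 268/0.01167 = 22970 d
Unit 2 (glacial outwash): v = 63.4×0.014/0.26 = 3.414 m/d, t = 268/3.414 = 78.50 d
t(silty sand) / t(glacial outwash) = 22970/78.50 = 293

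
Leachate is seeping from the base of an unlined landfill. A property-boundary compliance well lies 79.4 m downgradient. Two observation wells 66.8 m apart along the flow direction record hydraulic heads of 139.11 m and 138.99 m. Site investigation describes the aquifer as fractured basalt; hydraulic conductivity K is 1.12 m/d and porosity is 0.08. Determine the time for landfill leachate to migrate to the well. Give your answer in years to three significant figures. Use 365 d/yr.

Hydraulic gradient i = (139.11 − 138.99) / 66.8 = 0.12 / 66.8 = 0.001796
Specific discharge q = 1.12 × 0.001796 = 0.002012 m/d
Average linear velocity = 0.002012 / 0.08 = 0.02515 m/d
t = L / v = 79.4 / 0.02515 = 3157 d
   = 3157 / 365 = 8.65 yr

8.65 years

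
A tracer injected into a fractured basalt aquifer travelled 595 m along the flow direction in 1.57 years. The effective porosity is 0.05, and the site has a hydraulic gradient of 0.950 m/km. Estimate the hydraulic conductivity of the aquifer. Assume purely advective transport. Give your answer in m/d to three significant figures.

t = 1.57 years = 573.1 d
v = L / t = 595 / 573.1 = 1.038 m/d
K = v · n / i = 1.038 × 0.05 / 9.5e-4 = 54.6 m/d

54.6 m/d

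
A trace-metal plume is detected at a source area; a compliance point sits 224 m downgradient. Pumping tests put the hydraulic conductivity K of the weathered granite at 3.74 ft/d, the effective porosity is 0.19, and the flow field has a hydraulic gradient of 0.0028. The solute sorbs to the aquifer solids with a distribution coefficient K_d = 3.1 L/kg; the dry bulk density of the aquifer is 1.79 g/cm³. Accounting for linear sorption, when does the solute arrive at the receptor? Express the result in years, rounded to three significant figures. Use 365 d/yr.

1100 years

K = 3.74 ft/d × 0.3048 = 1.140 m/d
Specific discharge q = 1.140 × 0.0028 = 0.003192 m/d
v_s = q/n_e = 0.003192/0.19 = 0.01680 m/d
Retardation R = 1 + ρ_b·K_d/n = 1 + 1.79×3.1/0.19 = 30.21
Contaminant velocity v_c = v/R = 0.01680/30.21 = 5.562e-4 m/d
t = L/v_c = 224/5.562e-4 = 402800 d
   = 402800/365 = 1100 yr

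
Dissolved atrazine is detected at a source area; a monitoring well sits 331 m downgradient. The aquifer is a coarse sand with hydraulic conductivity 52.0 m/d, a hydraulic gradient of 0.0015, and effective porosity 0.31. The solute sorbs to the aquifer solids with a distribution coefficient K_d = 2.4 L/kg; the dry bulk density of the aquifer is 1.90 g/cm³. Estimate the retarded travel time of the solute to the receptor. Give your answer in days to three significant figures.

20700 days

Darcy flux q = K·i = 52.0 × 0.0015 = 0.07800 m/d
Seepage velocity v = q / n = 0.07800 / 0.31 = 0.2516 m/d
Retardation R = 1 + ρ_b·K_d/n = 1 + 1.90×2.4/0.31 = 15.71
Contaminant velocity v_c = v/R = 0.2516/15.71 = 0.01602 m/d
t = L/v_c = 331/0.01602 = 20670 d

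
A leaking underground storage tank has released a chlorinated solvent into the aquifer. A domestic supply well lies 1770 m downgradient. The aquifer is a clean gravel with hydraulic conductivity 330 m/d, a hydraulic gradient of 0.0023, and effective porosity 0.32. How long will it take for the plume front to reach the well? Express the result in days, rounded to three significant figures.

746 days

Specific discharge q = 330 × 0.0023 = 0.7590 m/d
Average linear velocity = 0.7590 / 0.32 = 2.372 m/d
t = L / v = 1770 / 2.372 = 746.2 d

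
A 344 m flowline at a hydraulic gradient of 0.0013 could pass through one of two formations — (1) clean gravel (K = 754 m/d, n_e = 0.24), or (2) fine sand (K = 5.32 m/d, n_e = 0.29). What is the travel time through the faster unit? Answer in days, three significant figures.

84.2 days

Unit 1 (clean gravel): v = 754×0.0013/0.24 = 4.084 m/d, t = 344/4.084 = 84.23 d
Unit 2 (fine sand): v = 5.32×0.0013/0.29 = 0.02385 m/d, t = 344/0.02385 = 14420 d
Faster unit: t = 84.2 d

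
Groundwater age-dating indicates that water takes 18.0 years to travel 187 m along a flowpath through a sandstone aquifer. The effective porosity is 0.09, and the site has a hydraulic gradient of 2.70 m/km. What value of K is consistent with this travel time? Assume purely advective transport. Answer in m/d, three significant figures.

0.949 m/d

t = 18.0 years = 6570 d
v = L / t = 187 / 6570 = 0.02846 m/d
K = v · n / i = 0.02846 × 0.09 / 0.0027 = 0.949 m/d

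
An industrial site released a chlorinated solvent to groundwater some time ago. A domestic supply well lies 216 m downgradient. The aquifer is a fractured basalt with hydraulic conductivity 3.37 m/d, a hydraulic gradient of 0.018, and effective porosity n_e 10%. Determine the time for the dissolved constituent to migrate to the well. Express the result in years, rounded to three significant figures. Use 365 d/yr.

0.976 years

q = Ki = 3.37 × 0.018 = 0.06066 m/d
v = Ki/n = 3.37·0.018/0.10 = 0.6066 m/d
t = L / v = 216 / 0.6066 = 356.1 d
   = 356.1 / 365 = 0.976 yr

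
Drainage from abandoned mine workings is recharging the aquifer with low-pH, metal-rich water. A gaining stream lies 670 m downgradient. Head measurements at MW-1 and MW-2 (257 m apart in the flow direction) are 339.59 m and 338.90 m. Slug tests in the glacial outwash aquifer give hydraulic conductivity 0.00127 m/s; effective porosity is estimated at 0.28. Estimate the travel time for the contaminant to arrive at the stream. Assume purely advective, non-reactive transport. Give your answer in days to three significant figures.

637 days

Hydraulic gradient i = (339.59 − 338.90) / 257 = 0.69 / 257 = 0.002685
K = 0.00127 m/s × 86400 s/d = 109.7 m/d
q = Ki = 109.7 × 0.002685 = 0.2946 m/d
Seepage velocity v = q / n = 0.2946 / 0.28 = 1.052 m/d
t = L / v = 670 / 1.052 = 636.8 d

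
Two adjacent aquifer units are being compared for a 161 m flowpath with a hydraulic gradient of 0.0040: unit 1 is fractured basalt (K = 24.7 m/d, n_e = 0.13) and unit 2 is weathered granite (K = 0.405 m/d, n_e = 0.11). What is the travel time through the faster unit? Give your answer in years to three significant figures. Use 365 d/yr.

Unit 1 (fractured basalt): v = 24.7×0.0040/0.13 = 0.7600 m/d, t = 161/0.7600 = 211.8 d
Unit 2 (weathered granite): v = 0.405×0.0040/0.11 = 0.01473 m/d, t = 161/0.01473 = 10930 d
Faster: 211.8 d / 365 = 0.580 yr

0.580 years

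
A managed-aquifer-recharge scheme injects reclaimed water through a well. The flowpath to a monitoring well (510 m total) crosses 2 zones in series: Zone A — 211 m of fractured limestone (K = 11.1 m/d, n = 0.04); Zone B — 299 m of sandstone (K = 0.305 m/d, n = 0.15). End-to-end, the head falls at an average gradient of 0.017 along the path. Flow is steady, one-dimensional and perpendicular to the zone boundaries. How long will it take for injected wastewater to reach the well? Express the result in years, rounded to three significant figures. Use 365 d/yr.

16.8 years

Steady 1-D flow in series ⇒ the Darcy flux q is identical in every zone and the zone head losses add (resistances L/K in series).
Σ(L/K) = 211/11.1 + 299/0.305 = 19.01 + 980.3 = 999.3 d
K_eq = L_total / Σ(L/K) = 510 / 999.3 = 0.5103 m/d
q = K_eq · i = 0.5103 × 0.017 = 0.008676 m/d (same in every zone)
Zone A: v = q/n = 0.008676/0.04 = 0.2169 m/d → t_A = 211/0.2169 = 972.8 d
Zone B: v = q/n = 0.008676/0.15 = 0.05784 m/d → t_B = 299/0.05784 = 5170 d
Total t = 972.8 + 5170 = 6142 d
   = 6142 / 365 = 16.8 yr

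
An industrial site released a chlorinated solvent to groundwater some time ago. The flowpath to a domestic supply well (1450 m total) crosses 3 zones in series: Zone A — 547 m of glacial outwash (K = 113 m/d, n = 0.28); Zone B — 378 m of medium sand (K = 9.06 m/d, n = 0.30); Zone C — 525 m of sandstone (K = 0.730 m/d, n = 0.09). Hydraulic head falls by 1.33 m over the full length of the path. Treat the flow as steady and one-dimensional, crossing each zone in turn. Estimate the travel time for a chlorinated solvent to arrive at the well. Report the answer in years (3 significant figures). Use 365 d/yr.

Steady 1-D flow in series ⇒ the Darcy flux q is identical in every zone and the zone head losses add (resistances L/K in series).
Σ(L/K) = 547/113 + 378/9.06 + 525/0.730 = 4.841 + 41.72 + 719.2 = 765.7 d
q = ΔH / Σ(L/K) = 1.33 / 765.7 = 0.001737 m/d (same in every zone)
Zone A: v = q/n = 0.001737/0.28 = 0.006203 m/d → t_A = 547/0.006203 = 88180 d
Zone B: v = q/n = 0.001737/0.30 = 0.005790 m/d → t_B = 378/0.005790 = 65290 d
Zone C: v = q/n = 0.001737/0.09 = 0.01930 m/d → t_C = 525/0.01930 = 27200 d
Total t = 88180 + 65290 + 27200 = 180700 d
   = 180700 / 365 = 495 yr

495 years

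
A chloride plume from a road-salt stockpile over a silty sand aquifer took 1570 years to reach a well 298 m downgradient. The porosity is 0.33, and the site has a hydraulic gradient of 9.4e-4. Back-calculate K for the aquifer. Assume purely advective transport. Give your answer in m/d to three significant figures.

t = 1570 years = 573100 d
v = L / t = 298 / 573100 = 5.200e-4 m/d
K = v · n / i = 5.200e-4 × 0.33 / 9.4e-4 = 0.183 m/d

0.183 m/d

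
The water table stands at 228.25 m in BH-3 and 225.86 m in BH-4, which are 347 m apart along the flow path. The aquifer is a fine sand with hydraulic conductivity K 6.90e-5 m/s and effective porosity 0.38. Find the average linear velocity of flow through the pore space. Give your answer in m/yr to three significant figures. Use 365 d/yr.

39.4 m/yr

Hydraulic gradient i = (228.25 − 225.86) / 347 = 2.39 / 347 = 0.006888
K = 6.90e-5 m/s × 86400 s/d = 5.962 m/d
Darcy flux q = K·i = 5.962 × 0.006888 = 0.04106 m/d
Average linear velocity = 0.04106 / 0.38 = 0.1081 m/d
   = 0.1081 × 365 = 39.4 m/yr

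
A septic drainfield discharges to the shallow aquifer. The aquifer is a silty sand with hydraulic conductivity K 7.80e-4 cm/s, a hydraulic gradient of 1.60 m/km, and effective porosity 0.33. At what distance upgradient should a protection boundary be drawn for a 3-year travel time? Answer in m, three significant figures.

3.58 m

K = 7.80e-4 cm/s × 864 = 0.6739 m/d
Specific discharge q = 0.6739 × 0.0016 = 0.001078 m/d
v_s = q/n_e = 0.001078/0.33 = 0.003267 m/d
T = 3 yr × 365 = 1095 d
L = v × T = 0.003267 × 1095 = 3.578 m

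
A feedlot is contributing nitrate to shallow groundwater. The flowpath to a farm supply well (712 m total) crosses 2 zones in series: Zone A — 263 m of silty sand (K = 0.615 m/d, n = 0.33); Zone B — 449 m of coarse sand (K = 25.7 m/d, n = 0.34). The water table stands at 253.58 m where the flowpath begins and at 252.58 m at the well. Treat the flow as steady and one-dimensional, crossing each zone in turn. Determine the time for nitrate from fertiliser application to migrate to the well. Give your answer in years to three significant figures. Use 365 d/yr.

292 years

Total head drop ΔH = 253.58 − 252.58 = 1.00 m
Steady 1-D flow in series ⇒ the Darcy flux q is identical in every zone and the zone head losses add (resistances L/K in series).
Σ(L/K) = 263/0.615 + 449/25.7 = 427.6 + 17.47 = 445.1 d
q = ΔH / Σ(L/K) = 1.00 / 445.1 = 0.002247 m/d (same in every zone)
Zone A: v = q/n = 0.002247/0.33 = 0.006808 m/d → t_A = 263/0.006808 = 38630 d
Zone B: v = q/n = 0.002247/0.34 = 0.006608 m/d → t_B = 449/0.006608 = 67950 d
Total t = 38630 + 67950 = 106600 d
   = 106600 / 365 = 292 yr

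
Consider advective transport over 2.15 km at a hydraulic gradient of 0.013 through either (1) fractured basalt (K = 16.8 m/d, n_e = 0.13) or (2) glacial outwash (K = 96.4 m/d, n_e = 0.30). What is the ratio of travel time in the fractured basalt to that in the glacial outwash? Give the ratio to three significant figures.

Unit 1 (fractured basalt): v = 16.8×0.013/0.13 = 1.680 m/d, t = 2150/1.680 = 1280 d
Unit 2 (glacial outwash): v = 96.4×0.013/0.30 = 4.177 m/d, t = 2150/4.177 = 514.7 d
t(fractured basalt) / t(glacial outwash) = 1280/514.7 = 2.49

2.49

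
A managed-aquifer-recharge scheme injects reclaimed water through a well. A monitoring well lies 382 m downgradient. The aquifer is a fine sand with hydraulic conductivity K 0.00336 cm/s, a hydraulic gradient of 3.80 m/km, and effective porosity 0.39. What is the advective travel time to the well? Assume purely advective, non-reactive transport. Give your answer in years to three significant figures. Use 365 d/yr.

K = 0.00336 cm/s × 864 = 2.903 m/d
Darcy flux q = K·i = 2.903 × 0.0038 = 0.01103 m/d
v = Ki/n = 2.903·0.0038/0.39 = 0.02829 m/d
t = L / v = 382 / 0.02829 = 13500 d
   = 13500 / 365 = 37.0 yr

37.0 years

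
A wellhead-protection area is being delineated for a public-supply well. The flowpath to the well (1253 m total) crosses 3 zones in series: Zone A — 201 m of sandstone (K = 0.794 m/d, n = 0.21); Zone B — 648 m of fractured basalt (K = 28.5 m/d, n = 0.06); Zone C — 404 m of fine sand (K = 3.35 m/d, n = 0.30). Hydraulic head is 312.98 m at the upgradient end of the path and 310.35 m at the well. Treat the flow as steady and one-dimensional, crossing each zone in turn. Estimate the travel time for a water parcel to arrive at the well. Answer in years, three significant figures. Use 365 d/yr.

Total head drop ΔH = 312.98 − 310.35 = 2.63 m
Continuity: the same q passes through each zone, so ΔH = q·Σ(L_j/K_j) — the zones act as resistances in series.
Σ(L/K) = 201/0.794 + 648/28.5 + 404/3.35 = 253.1 + 22.74 + 120.6 = 396.5 d
q = ΔH / Σ(L/K) = 2.63 / 396.5 = 0.006633 m/d (same in every zone)
Zone A: v = q/n = 0.006633/0.21 = 0.03159 m/d → t_A = 201/0.03159 = 6363 d
Zone B: v = q/n = 0.006633/0.06 = 0.1106 m/d → t_B = 648/0.1106 = 5861 d
Zone C: v = q/n = 0.006633/0.30 = 0.02211 m/d → t_C = 404/0.02211 = 18270 d
Total t = 6363 + 5861 + 18270 = 30500 d
   = 30500 / 365 = 83.6 yr

83.6 years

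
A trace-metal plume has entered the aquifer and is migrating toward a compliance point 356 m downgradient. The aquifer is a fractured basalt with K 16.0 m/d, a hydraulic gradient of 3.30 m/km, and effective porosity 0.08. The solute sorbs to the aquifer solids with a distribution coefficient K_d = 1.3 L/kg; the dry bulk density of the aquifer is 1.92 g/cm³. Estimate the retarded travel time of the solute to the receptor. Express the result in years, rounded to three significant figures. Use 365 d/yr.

Darcy flux q = K·i = 16.0 × 0.0033 = 0.05280 m/d
Average linear velocity = 0.05280 / 0.08 = 0.6600 m/d
Retardation R = 1 + ρ_b·K_d/n = 1 + 1.92×1.3/0.08 = 32.20
Contaminant velocity v_c = v/R = 0.6600/32.20 = 0.02050 m/d
t = L/v_c = 356/0.02050 = 17370 d
   = 17370/365 = 47.6 yr

47.6 years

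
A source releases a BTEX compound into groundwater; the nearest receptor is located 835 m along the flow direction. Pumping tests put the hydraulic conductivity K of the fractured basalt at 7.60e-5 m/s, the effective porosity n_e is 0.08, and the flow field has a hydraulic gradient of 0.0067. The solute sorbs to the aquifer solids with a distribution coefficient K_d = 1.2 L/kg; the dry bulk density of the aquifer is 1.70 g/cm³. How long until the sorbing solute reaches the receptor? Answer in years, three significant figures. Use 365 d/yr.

K = 7.60e-5 m/s × 86400 s/d = 6.566 m/d
Specific discharge q = 6.566 × 0.0067 = 0.04399 m/d
v_s = q/n_e = 0.04399/0.08 = 0.5499 m/d
Retardation R = 1 + ρ_b·K_d/n = 1 + 1.70×1.2/0.08 = 26.50
Contaminant velocity v_c = v/R = 0.5499/26.50 = 0.02075 m/d
t = L/v_c = 835/0.02075 = 40240 d
   = 40240/365 = 110 yr

110 years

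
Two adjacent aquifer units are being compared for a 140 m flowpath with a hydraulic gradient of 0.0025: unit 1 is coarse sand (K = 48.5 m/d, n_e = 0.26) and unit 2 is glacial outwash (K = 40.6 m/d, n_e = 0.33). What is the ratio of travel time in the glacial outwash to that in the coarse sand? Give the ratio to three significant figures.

1.52

Unit 1 (coarse sand): v = 48.5×0.0025/0.26 = 0.4663 m/d, t = 140/0.4663 = 300.2 d
Unit 2 (glacial outwash): v = 40.6×0.0025/0.33 = 0.3076 m/d, t = 140/0.3076 = 455.2 d
t(glacial outwash) / t(coarse sand) = 455.2/300.2 = 1.52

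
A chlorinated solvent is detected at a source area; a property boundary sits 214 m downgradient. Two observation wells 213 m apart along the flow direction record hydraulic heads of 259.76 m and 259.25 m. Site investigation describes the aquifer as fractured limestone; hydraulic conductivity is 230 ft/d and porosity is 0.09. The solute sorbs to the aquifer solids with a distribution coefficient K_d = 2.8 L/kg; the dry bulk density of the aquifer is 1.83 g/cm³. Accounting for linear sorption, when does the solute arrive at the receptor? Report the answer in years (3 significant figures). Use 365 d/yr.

18.2 years

Hydraulic gradient i = (259.76 − 259.25) / 213 = 0.51 / 213 = 0.002394
K = 230 ft/d × 0.3048 = 70.10 m/d
q = Ki = 70.10 × 0.002394 = 0.1679 m/d
Seepage velocity v = q / n = 0.1679 / 0.09 = 1.865 m/d
Retardation R = 1 + ρ_b·K_d/n = 1 + 1.83×2.8/0.09 = 57.93
Contaminant velocity v_c = v/R = 1.865/57.93 = 0.03219 m/d
t = L/v_c = 214/0.03219 = 6647 d
   = 6647/365 = 18.2 yr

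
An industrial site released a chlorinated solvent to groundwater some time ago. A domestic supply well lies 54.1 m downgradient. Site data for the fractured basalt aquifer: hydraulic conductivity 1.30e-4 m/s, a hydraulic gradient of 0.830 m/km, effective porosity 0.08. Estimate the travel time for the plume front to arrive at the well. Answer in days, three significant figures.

464 days

K = 1.30e-4 m/s × 86400 s/d = 11.23 m/d
Specific discharge q = 11.23 × 8.3e-4 = 0.009323 m/d
v = Ki/n = 11.23·8.3e-4/0.08 = 0.1165 m/d
t = L / v = 54.1 / 0.1165 = 464.3 d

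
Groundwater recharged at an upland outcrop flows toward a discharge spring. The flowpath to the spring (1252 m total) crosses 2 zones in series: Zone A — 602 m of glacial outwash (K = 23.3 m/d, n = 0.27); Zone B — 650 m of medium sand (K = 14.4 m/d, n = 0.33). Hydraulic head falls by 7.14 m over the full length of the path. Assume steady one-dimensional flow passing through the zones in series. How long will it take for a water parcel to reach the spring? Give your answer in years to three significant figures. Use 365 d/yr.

Steady 1-D flow in series ⇒ the Darcy flux q is identical in every zone and the zone head losses add (resistances L/K in series).
Σ(L/K) = 602/23.3 + 650/14.4 = 25.84 + 45.14 = 70.98 d
q = ΔH / Σ(L/K) = 7.14 / 70.98 = 0.1006 m/d (same in every zone)
Zone A: v = q/n = 0.1006/0.27 = 0.3726 m/d → t_A = 602/0.3726 = 1616 d
Zone B: v = q/n = 0.1006/0.33 = 0.3048 m/d → t_B = 650/0.3048 = 2132 d
Total t = 1616 + 2132 = 3748 d
   = 3748 / 365 = 10.3 yr

10.3 years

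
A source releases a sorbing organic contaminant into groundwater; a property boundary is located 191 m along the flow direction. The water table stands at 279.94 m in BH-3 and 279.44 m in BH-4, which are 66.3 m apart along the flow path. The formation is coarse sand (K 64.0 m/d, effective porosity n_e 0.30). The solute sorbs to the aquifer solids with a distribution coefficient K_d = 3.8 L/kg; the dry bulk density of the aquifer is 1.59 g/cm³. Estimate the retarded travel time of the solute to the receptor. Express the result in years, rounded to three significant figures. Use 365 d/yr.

6.88 years

Hydraulic gradient i = (279.94 − 279.44) / 66.3 = 0.50 / 66.3 = 0.007541
Darcy flux q = K·i = 64.0 × 0.007541 = 0.4827 m/d
Seepage velocity v = q / n = 0.4827 / 0.30 = 1.609 m/d
Retardation R = 1 + ρ_b·K_d/n = 1 + 1.59×3.8/0.30 = 21.14
Contaminant velocity v_c = v/R = 1.609/21.14 = 0.07610 m/d
t = L/v_c = 191/0.07610 = 2510 d
   = 2510/365 = 6.88 yr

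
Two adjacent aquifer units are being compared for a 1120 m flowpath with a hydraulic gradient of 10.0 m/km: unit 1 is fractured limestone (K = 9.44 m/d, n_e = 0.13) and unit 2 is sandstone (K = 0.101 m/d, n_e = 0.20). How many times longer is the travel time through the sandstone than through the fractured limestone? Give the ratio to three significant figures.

144

Unit 1 (fractured limestone): v = 9.44×0.010/0.13 = 0.7262 m/d, t = 1120/0.7262 = 1542 d
Unit 2 (sandstone): v = 0.101×0.010/0.20 = 0.005050 m/d, t = 1120/0.005050 = 221800 d
t(sandstone) / t(fractured limestone) = 221800/1542 = 144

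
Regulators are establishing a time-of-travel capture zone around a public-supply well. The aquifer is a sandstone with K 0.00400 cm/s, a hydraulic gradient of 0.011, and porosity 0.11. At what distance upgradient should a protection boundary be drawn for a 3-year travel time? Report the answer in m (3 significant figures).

378 m

K = 0.00400 cm/s × 864 = 3.456 m/d
q = Ki = 3.456 × 0.011 = 0.03802 m/d
Average linear velocity = 0.03802 / 0.11 = 0.3456 m/d
T = 3 yr × 365 = 1095 d
L = v × T = 0.3456 × 1095 = 378.4 m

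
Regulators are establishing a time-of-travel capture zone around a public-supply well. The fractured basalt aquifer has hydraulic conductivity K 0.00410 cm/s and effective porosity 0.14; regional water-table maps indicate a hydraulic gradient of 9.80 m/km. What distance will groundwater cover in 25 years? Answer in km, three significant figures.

K = 0.00410 cm/s × 864 = 3.542 m/d
Specific discharge q = 3.542 × 0.0098 = 0.03472 m/d
v_s = q/n_e = 0.03472/0.14 = 0.2480 m/d
T = 25 yr × 365 = 9125 d
L = v × T = 0.2480 × 9125 = 2263 m
   = 2.26 km

2.26 km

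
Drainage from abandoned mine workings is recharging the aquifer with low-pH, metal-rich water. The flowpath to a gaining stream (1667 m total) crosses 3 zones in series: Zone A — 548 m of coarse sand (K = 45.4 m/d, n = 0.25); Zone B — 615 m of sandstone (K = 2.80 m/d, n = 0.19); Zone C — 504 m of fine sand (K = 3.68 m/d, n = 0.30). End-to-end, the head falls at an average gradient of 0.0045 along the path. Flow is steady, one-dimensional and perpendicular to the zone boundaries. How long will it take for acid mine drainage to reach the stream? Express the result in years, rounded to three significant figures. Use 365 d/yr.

54.5 years

Continuity: the same q passes through each zone, so ΔH = q·Σ(L_j/K_j) — the zones act as resistances in series.
Σ(L/K) = 548/45.4 + 615/2.80 + 504/3.68 = 12.07 + 219.6 + 137.0 = 368.7 d
K_eq = L_total / Σ(L/K) = 1667 / 368.7 = 4.522 m/d
q = K_eq · i = 4.522 × 0.0045 = 0.02035 m/d (same in every zone)
Zone A: v = q/n = 0.02035/0.25 = 0.08139 m/d → t_A = 548/0.08139 = 6733 d
Zone B: v = q/n = 0.02035/0.19 = 0.1071 m/d → t_B = 615/0.1071 = 5743 d
Zone C: v = q/n = 0.02035/0.30 = 0.06782 m/d → t_C = 504/0.06782 = 7431 d
Total t = 6733 + 5743 + 7431 = 19910 d
   = 19910 / 365 = 54.5 yr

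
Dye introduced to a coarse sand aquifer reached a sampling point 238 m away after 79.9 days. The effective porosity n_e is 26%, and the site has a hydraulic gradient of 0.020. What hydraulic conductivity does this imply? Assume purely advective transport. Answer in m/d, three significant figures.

38.7 m/d

v = L / t = 238 / 79.9 = 2.979 m/d
K = v · n / i = 2.979 × 0.26 / 0.020 = 38.7 m/d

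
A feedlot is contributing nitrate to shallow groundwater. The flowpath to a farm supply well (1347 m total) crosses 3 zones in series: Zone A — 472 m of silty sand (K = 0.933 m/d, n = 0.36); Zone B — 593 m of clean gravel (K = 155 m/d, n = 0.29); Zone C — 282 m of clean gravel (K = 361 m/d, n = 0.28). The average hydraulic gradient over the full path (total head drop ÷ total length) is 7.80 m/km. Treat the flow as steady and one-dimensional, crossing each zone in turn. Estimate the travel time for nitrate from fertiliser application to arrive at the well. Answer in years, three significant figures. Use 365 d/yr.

Continuity: the same q passes through each zone, so ΔH = q·Σ(L_j/K_j) — the zones act as resistances in series.
Σ(L/K) = 472/0.933 + 593/155 + 282/361 = 505.9 + 3.826 + 0.7812 = 510.5 d
K_eq = L_total / Σ(L/K) = 1347 / 510.5 = 2.639 m/d
q = K_eq · i = 2.639 × 0.0078 = 0.02058 m/d (same in every zone)
Zone A: v = q/n = 0.02058/0.36 = 0.05717 m/d → t_A = 472/0.05717 = 8256 d
Zone B: v = q/n = 0.02058/0.29 = 0.07097 m/d → t_B = 593/0.07097 = 8356 d
Zone C: v = q/n = 0.02058/0.28 = 0.07350 m/d → t_C = 282/0.07350 = 3837 d
Total t = 8256 + 8356 + 3837 = 20450 d
   = 20450 / 365 = 56.0 yr

56.0 years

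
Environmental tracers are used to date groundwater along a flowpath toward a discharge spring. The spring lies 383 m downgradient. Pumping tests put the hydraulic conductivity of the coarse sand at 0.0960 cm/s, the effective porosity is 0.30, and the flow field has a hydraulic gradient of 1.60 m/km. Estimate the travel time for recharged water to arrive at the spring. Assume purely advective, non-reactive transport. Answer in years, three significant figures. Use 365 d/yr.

2.37 years

K = 0.0960 cm/s × 864 = 82.94 m/d
Specific discharge q = 82.94 × 0.0016 = 0.1327 m/d
v_s = q/n_e = 0.1327/0.30 = 0.4424 m/d
t = L / v = 383 / 0.4424 = 865.8 d
   = 865.8 / 365 = 2.37 yr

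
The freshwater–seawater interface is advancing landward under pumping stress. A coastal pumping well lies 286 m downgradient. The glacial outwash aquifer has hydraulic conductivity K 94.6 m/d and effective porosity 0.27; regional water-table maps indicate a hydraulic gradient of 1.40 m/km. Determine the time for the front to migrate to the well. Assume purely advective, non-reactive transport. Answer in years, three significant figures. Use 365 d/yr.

1.60 years

Darcy flux q = K·i = 94.6 × 0.0014 = 0.1324 m/d
Average linear velocity = 0.1324 / 0.27 = 0.4905 m/d
t = L / v = 286 / 0.4905 = 583.1 d
   = 583.1 / 365 = 1.60 yr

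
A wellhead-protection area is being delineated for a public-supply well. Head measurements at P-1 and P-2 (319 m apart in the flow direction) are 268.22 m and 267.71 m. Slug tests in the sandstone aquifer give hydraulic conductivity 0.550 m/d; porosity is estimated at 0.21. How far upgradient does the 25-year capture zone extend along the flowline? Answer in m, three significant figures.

38.2 m

Hydraulic gradient i = (268.22 − 267.71) / 319 = 0.51 / 319 = 0.001599
q = Ki = 0.550 × 0.001599 = 8.793e-4 m/d
Seepage velocity v = q / n = 8.793e-4 / 0.21 = 0.004187 m/d
T = 25 yr × 365 = 9125 d
L = v × T = 0.004187 × 9125 = 38.21 m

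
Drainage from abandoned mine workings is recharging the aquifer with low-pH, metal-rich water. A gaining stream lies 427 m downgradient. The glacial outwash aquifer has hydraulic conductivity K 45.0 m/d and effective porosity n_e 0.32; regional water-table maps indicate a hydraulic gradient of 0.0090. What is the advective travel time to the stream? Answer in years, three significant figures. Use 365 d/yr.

0.924 years

Darcy flux q = K·i = 45.0 × 0.0090 = 0.4050 m/d
v_s = q/n_e = 0.4050/0.32 = 1.266 m/d
t = L / v = 427 / 1.266 = 337.4 d
   = 337.4 / 365 = 0.924 yr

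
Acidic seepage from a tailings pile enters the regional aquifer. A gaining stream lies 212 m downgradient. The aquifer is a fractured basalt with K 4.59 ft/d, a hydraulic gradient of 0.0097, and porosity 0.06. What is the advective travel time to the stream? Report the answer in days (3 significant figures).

937 days

K = 4.59 ft/d × 0.3048 = 1.399 m/d
Specific discharge q = 1.399 × 0.0097 = 0.01357 m/d
Seepage velocity v = q / n = 0.01357 / 0.06 = 0.2262 m/d
t = L / v = 212 / 0.2262 = 937.3 d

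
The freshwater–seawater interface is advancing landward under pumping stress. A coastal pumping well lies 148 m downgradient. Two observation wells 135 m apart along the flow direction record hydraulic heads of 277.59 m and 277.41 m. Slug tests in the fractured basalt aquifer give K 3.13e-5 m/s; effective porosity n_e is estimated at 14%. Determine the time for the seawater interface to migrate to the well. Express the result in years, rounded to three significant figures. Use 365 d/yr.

15.7 years

Hydraulic gradient i = (277.59 − 277.41) / 135 = 0.18 / 135 = 0.001333
K = 3.13e-5 m/s × 86400 s/d = 2.704 m/d
Specific discharge q = 2.704 × 0.001333 = 0.003606 m/d
v = Ki/n = 2.704·0.001333/0.14 = 0.02576 m/d
t = L / v = 148 / 0.02576 = 5746 d
   = 5746 / 365 = 15.7 yr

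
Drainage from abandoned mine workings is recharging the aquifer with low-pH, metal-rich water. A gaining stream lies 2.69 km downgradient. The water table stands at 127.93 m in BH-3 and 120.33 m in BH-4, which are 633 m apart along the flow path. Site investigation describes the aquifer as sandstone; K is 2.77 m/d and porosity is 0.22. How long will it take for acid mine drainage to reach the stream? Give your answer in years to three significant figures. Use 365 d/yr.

Hydraulic gradient i = (127.93 − 120.33) / 633 = 7.60 / 633 = 0.01201
Darcy flux q = K·i = 2.77 × 0.01201 = 0.03326 m/d
Seepage velocity v = q / n = 0.03326 / 0.22 = 0.1512 m/d
L = 2.69 km = 2690 m
t = L / v = 2690 / 0.1512 = 17790 d
   = 17790 / 365 = 48.8 yr

48.8 years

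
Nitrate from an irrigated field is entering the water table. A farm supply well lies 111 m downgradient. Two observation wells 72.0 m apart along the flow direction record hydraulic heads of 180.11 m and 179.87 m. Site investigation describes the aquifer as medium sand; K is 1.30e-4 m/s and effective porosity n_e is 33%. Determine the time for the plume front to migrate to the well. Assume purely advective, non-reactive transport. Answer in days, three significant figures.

Hydraulic gradient i = (180.11 − 179.87) / 72.0 = 0.24 / 72.0 = 0.003333
K = 1.30e-4 m/s × 86400 s/d = 11.23 m/d
q = Ki = 11.23 × 0.003333 = 0.03744 m/d
Seepage velocity v = q / n = 0.03744 / 0.33 = 0.1135 m/d
t = L / v = 111 / 0.1135 = 978.4 d

978 days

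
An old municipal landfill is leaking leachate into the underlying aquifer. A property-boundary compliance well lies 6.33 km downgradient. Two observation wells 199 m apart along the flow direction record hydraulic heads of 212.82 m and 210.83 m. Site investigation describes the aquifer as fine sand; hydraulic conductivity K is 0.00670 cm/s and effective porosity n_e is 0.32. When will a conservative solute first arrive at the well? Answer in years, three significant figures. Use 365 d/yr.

95.9 years

Hydraulic gradient i = (212.82 − 210.83) / 199 = 1.99 / 199 = 0.01000
K = 0.00670 cm/s × 864 = 5.789 m/d
q = Ki = 5.789 × 0.01000 = 0.05789 m/d
Average linear velocity = 0.05789 / 0.32 = 0.1809 m/d
L = 6.33 km = 6330 m
t = L / v = 6330 / 0.1809 = 34990 d
   = 34990 / 365 = 95.9 yr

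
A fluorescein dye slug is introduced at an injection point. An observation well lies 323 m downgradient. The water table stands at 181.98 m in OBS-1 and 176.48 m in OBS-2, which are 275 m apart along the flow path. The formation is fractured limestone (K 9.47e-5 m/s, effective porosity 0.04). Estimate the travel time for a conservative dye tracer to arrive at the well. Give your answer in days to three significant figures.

Hydraulic gradient i = (181.98 − 176.48) / 275 = 5.50 / 275 = 0.02000
K = 9.47e-5 m/s × 86400 s/d = 8.182 m/d
Darcy flux q = K·i = 8.182 × 0.02000 = 0.1636 m/d
Average linear velocity = 0.1636 / 0.04 = 4.091 m/d
t = L / v = 323 / 4.091 = 78.95 d

79.0 days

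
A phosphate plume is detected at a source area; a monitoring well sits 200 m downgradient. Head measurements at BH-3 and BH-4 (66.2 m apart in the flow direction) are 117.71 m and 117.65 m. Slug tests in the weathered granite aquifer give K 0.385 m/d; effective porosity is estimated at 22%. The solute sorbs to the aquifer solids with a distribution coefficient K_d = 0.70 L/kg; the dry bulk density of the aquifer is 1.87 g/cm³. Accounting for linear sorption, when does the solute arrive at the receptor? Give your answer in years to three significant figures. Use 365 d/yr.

2400 years

Hydraulic gradient i = (117.71 − 117.65) / 66.2 = 0.06 / 66.2 = 9.063e-4
q = Ki = 0.385 × 9.063e-4 = 3.489e-4 m/d
Average linear velocity = 3.489e-4 / 0.22 = 0.001586 m/d
Retardation R = 1 + ρ_b·K_d/n = 1 + 1.87×0.70/0.22 = 6.950
Contaminant velocity v_c = v/R = 0.001586/6.950 = 2.282e-4 m/d
t = L/v_c = 200/2.282e-4 = 876400 d
   = 876400/365 = 2400 yr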